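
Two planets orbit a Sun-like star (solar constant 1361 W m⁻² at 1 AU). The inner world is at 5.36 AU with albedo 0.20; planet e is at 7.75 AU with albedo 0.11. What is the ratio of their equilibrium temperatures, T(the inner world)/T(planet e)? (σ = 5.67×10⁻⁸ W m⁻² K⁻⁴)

T_eq = [S₀(1−A)/(4σd²)]^(1/4), so T ∝ (1−A)^(1/4) / √d.
T₁ = [1361×0.80/(4×5.67×10⁻⁸×5.36²)]^(1/4) = 113.70 K.
T₂ = [1361×0.89/(4×5.67×10⁻⁸×7.75²)]^(1/4) = 97.11 K.

T₁/T₂ ≈ 1.171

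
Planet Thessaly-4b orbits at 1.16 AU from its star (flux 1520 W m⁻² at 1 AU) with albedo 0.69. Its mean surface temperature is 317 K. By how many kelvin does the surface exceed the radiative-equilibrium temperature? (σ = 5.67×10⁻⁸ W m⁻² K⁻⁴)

ΔT ≈ 118.8 K

S = 1520/1.16² = 1130 W m⁻².
T_eq = [S(1−A)/(4σ)]^(1/4) = [1130×0.31/(4×5.67×10⁻⁸)]^(1/4) = 198.2 K.
ΔT = T_surf − T_eq = 317 − 198.2.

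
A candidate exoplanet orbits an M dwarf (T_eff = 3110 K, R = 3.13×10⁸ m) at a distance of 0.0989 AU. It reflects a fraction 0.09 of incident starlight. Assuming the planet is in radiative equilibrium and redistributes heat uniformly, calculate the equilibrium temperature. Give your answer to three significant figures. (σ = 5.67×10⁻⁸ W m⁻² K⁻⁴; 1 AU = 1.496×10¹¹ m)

T_eq ≈ 312 K

d = 0.0989 AU = 1.48×10¹⁰ m.
L = 4πR_⋆²σT_⋆⁴ = 4π(3.13×10⁸)² × 5.67×10⁻⁸ × (3110)⁴ = 6.53×10²⁴ W.
S = L/(4πd²) = 2370 W m⁻².
Energy balance: absorbed = emitted ⇒ πR²·S(1−A) = 4πR²·σT_eq⁴, so T_eq⁴ = S(1−A)/(4σ).
T_eq = [2370 × 0.91 / (4 × 5.67×10⁻⁸)]^(1/4) = (9.52×10⁹)^(1/4) = 312 K.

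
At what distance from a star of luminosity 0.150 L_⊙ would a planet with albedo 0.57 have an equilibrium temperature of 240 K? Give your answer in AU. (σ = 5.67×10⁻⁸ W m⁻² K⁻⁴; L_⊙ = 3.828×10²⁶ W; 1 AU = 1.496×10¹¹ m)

L = 0.150 × 3.828×10²⁶ = 5.74×10²⁵ W.
From T_eq⁴ = L(1−A)/(16πσd²): d = √[L(1−A)/(16πσT_eq⁴)].
d = √[5.74×10²⁵ × 0.43 / (16π × 5.67×10⁻⁸ × (240)⁴)] = 5.11×10¹⁰ m = 0.342 AU.

d ≈ 0.342 AU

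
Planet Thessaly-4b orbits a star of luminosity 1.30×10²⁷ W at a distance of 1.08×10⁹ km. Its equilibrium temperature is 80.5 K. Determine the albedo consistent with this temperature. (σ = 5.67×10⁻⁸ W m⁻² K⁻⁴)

d = 1.08×10⁹ km = 1.08×10¹² m.
Flux: S = L/(4πd²) = 1.30×10²⁷/(4π×(1.08×10¹²)²) = 88.7 W m⁻².
From T_eq⁴ = S(1−A)/(4σ): 1−A = 4σT_eq⁴/S.
1−A = 4 × 5.67×10⁻⁸ × (80.5)⁴ / 88.7 = 0.107.

A ≈ 0.89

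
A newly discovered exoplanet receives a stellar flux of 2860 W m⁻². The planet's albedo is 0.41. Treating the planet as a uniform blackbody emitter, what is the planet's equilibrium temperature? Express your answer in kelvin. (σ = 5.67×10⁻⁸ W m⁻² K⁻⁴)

Energy balance: absorbed = emitted ⇒ πR²·S(1−A) = 4πR²·σT_eq⁴, so T_eq⁴ = S(1−A)/(4σ).
T_eq = [2860 × 0.59 / (4 × 5.67×10⁻⁸)]^(1/4) = (7.44×10⁹)^(1/4) = 294 K.

T_eq ≈ 294 K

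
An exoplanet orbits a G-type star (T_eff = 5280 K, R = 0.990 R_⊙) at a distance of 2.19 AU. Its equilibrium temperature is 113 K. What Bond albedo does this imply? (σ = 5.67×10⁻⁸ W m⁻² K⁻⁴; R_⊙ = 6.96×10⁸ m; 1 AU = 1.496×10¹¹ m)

A ≈ 0.81

R_⋆ = 0.990 × 6.96×10⁸ = 6.89×10⁸ m.
d = 2.19 AU = 3.28×10¹¹ m.
L = 4πR_⋆²σT_⋆⁴ = 4π(6.89×10⁸)² × 5.67×10⁻⁸ × (5280)⁴ = 2.63×10²⁶ W.
S = L/(4πd²) = 195 W m⁻².
From T_eq⁴ = S(1−A)/(4σ): 1−A = 4σT_eq⁴/S.
1−A = 4 × 5.67×10⁻⁸ × (113)⁴ / 195 = 0.190.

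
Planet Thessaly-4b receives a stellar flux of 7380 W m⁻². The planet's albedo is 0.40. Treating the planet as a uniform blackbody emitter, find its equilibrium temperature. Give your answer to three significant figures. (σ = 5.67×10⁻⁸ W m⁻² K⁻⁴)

T_eq ≈ 374 K

Energy balance: absorbed = emitted ⇒ πR²·S(1−A) = 4πR²·σT_eq⁴, so T_eq⁴ = S(1−A)/(4σ).
T_eq = [7380 × 0.60 / (4 × 5.67×10⁻⁸)]^(1/4) = (1.95×10¹⁰)^(1/4) = 374 K.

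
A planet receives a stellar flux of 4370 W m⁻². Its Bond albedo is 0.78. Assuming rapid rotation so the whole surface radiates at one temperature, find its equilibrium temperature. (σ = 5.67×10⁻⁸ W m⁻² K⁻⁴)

T_eq ≈ 255 K

Energy balance: absorbed = emitted ⇒ πR²·S(1−A) = 4πR²·σT_eq⁴, so T_eq⁴ = S(1−A)/(4σ).
T_eq = [4370 × 0.22 / (4 × 5.67×10⁻⁸)]^(1/4) = (4.24×10⁹)^(1/4) = 255 K.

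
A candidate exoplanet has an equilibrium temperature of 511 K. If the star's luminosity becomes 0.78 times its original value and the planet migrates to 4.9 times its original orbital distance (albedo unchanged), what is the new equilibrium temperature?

T_eq ≈ 217 K

T_eq ∝ L^(1/4) · d^(−1/2).
T′ = 511 × 0.78^(1/4) / 4.9^(1/2) = 217 K.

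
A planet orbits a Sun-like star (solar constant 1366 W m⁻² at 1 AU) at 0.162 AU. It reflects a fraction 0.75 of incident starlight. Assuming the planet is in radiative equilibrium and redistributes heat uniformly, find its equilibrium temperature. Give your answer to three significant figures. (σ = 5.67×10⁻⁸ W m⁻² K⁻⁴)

Flux at 0.162 AU: S = 1366/0.162² = 5.20×10⁴ W m⁻².
Energy balance: absorbed = emitted ⇒ πR²·S(1−A) = 4πR²·σT_eq⁴, so T_eq⁴ = S(1−A)/(4σ).
T_eq = [5.20×10⁴ × 0.25 / (4 × 5.67×10⁻⁸)]^(1/4) = (5.74×10¹⁰)^(1/4) = 489 K.

T_eq ≈ 489 K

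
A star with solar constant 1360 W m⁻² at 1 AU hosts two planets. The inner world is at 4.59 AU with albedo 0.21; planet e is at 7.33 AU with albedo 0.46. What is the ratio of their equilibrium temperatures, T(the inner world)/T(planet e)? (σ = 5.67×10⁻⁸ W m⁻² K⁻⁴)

T₁/T₂ ≈ 1.390

T_eq = [S₀(1−A)/(4σd²)]^(1/4), so T ∝ (1−A)^(1/4) / √d.
T₁ = [1360×0.79/(4×5.67×10⁻⁸×4.59²)]^(1/4) = 122.45 K.
T₂ = [1360×0.54/(4×5.67×10⁻⁸×7.33²)]^(1/4) = 88.11 K.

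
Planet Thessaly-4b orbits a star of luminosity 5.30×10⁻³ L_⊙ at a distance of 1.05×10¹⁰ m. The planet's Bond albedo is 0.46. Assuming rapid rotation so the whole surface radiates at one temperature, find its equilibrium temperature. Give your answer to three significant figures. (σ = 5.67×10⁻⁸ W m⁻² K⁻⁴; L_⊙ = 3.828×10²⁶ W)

L = 5.30×10⁻³ × 3.828×10²⁶ = 2.03×10²⁴ W.
Flux: S = L/(4πd²) = 2.03×10²⁴/(4π×(1.05×10¹⁰)²) = 1460 W m⁻².
Energy balance: absorbed = emitted ⇒ πR²·S(1−A) = 4πR²·σT_eq⁴, so T_eq⁴ = S(1−A)/(4σ).
T_eq = [1460 × 0.54 / (4 × 5.67×10⁻⁸)]^(1/4) = (3.49×10⁹)^(1/4) = 243 K.

T_eq ≈ 243 K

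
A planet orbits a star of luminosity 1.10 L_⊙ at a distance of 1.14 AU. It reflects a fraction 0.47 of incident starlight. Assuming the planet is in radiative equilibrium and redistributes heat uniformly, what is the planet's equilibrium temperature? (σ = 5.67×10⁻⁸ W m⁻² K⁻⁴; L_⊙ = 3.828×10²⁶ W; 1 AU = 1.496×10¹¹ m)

T_eq ≈ 228 K

d = 1.14 AU = 1.71×10¹¹ m.
L = 1.10 × 3.828×10²⁶ = 4.21×10²⁶ W.
Flux: S = L/(4πd²) = 4.21×10²⁶/(4π×(1.71×10¹¹)²) = 1150 W m⁻².
Energy balance: absorbed = emitted ⇒ πR²·S(1−A) = 4πR²·σT_eq⁴, so T_eq⁴ = S(1−A)/(4σ).
T_eq = [1150 × 0.53 / (4 × 5.67×10⁻⁸)]^(1/4) = (2.69×10⁹)^(1/4) = 228 K.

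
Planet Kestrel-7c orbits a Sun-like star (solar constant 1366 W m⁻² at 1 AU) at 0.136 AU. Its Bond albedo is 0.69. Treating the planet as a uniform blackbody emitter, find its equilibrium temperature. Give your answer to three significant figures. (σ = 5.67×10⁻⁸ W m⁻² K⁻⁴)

Flux at 0.136 AU: S = 1366/0.136² = 7.39×10⁴ W m⁻².
Energy balance: absorbed = emitted ⇒ πR²·S(1−A) = 4πR²·σT_eq⁴, so T_eq⁴ = S(1−A)/(4σ).
T_eq = [7.39×10⁴ × 0.31 / (4 × 5.67×10⁻⁸)]^(1/4) = (1.01×10¹¹)^(1/4) = 564 K.

T_eq ≈ 564 K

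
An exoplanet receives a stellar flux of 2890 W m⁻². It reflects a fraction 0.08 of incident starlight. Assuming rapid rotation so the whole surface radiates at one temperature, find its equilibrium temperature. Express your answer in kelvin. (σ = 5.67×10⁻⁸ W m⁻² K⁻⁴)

Energy balance: absorbed = emitted ⇒ πR²·S(1−A) = 4πR²·σT_eq⁴, so T_eq⁴ = S(1−A)/(4σ).
T_eq = [2890 × 0.92 / (4 × 5.67×10⁻⁸)]^(1/4) = (1.17×10¹⁰)^(1/4) = 329 K.

T_eq ≈ 329 K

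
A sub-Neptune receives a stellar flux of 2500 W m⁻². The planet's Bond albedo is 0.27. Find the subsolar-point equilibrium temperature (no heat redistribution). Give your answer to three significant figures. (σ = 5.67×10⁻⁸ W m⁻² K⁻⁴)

At the subsolar point the surface absorbs S(1−A) and emits σT⁴ per unit area — no factor of 4, since only the local patch is in balance.
T = [2500 × 0.73 / 5.67×10⁻⁸]^(1/4) = (3.22×10¹⁰)^(1/4) = 424 K.

T_ss ≈ 424 K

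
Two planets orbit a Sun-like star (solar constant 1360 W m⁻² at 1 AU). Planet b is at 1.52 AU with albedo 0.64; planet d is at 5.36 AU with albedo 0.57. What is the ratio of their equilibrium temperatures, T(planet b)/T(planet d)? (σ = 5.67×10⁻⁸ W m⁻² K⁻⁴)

T_eq = [S₀(1−A)/(4σd²)]^(1/4), so T ∝ (1−A)^(1/4) / √d.
T₁ = [1360×0.36/(4×5.67×10⁻⁸×1.52²)]^(1/4) = 174.83 K.
T₂ = [1360×0.43/(4×5.67×10⁻⁸×5.36²)]^(1/4) = 97.33 K.

T₁/T₂ ≈ 1.796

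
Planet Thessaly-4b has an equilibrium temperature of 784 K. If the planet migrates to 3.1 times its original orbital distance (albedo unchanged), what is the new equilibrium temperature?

T_eq ∝ L^(1/4) · d^(−1/2).
T′ = 784 / 3.1^(1/2) = 445 K.

T_eq ≈ 445 K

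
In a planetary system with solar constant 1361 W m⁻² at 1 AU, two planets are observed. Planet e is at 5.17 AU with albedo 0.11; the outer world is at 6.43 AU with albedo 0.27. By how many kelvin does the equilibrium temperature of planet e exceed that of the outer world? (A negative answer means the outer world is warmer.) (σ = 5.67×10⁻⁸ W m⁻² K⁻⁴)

T_eq = [S₀(1−A)/(4σd²)]^(1/4), so T ∝ (1−A)^(1/4) / √d.
T₁ = [1361×0.89/(4×5.67×10⁻⁸×5.17²)]^(1/4) = 118.89 K.
T₂ = [1361×0.73/(4×5.67×10⁻⁸×6.43²)]^(1/4) = 101.46 K.

ΔT ≈ 17.4 K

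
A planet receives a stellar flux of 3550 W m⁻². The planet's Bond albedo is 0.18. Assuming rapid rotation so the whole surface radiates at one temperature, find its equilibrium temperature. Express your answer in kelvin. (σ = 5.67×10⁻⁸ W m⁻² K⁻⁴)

T_eq ≈ 337 K

Energy balance: absorbed = emitted ⇒ πR²·S(1−A) = 4πR²·σT_eq⁴, so T_eq⁴ = S(1−A)/(4σ).
T_eq = [3550 × 0.82 / (4 × 5.67×10⁻⁸)]^(1/4) = (1.28×10¹⁰)^(1/4) = 337 K.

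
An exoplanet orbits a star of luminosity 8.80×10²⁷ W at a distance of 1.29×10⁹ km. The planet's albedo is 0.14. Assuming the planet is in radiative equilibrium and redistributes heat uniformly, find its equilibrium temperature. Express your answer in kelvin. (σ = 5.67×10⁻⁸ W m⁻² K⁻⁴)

d = 1.29×10⁹ km = 1.29×10¹² m.
Flux: S = L/(4πd²) = 8.80×10²⁷/(4π×(1.29×10¹²)²) = 421 W m⁻².
Energy balance: absorbed = emitted ⇒ πR²·S(1−A) = 4πR²·σT_eq⁴, so T_eq⁴ = S(1−A)/(4σ).
T_eq = [421 × 0.86 / (4 × 5.67×10⁻⁸)]^(1/4) = (1.60×10⁹)^(1/4) = 200 K.

T_eq ≈ 200 K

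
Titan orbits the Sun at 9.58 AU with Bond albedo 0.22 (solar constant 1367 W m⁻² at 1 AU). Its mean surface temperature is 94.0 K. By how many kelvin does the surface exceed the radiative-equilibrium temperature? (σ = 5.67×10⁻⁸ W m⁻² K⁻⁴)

ΔT ≈ 9.4 K

S = 1367/9.58² = 14.89 W m⁻².
T_eq = [S(1−A)/(4σ)]^(1/4) = [14.89×0.78/(4×5.67×10⁻⁸)]^(1/4) = 84.6 K.
ΔT = T_surf − T_eq = 94 − 84.6.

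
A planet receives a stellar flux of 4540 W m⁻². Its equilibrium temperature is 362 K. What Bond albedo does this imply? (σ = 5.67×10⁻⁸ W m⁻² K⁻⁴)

From T_eq⁴ = S(1−A)/(4σ): 1−A = 4σT_eq⁴/S.
1−A = 4 × 5.67×10⁻⁸ × (362)⁴ / 4540 = 0.858.

A ≈ 0.14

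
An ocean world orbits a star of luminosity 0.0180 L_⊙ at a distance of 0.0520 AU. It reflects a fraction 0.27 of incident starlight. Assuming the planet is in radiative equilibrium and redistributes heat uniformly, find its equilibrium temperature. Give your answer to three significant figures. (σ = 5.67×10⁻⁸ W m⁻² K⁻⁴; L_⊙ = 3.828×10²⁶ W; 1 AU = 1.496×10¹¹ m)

d = 0.0520 AU = 7.78×10⁹ m.
L = 0.0180 × 3.828×10²⁶ = 6.89×10²⁴ W.
Flux: S = L/(4πd²) = 6.89×10²⁴/(4π×(7.78×10⁹)²) = 9060 W m⁻².
Energy balance: absorbed = emitted ⇒ πR²·S(1−A) = 4πR²·σT_eq⁴, so T_eq⁴ = S(1−A)/(4σ).
T_eq = [9060 × 0.73 / (4 × 5.67×10⁻⁸)]^(1/4) = (2.92×10¹⁰)^(1/4) = 413 K.

T_eq ≈ 413 K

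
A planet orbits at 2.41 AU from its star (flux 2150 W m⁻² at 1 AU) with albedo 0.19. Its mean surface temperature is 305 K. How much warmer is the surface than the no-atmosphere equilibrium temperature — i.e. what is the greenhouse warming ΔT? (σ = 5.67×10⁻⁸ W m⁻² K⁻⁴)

ΔT ≈ 114.3 K

S = 2150/2.41² = 370.2 W m⁻².
T_eq = [S(1−A)/(4σ)]^(1/4) = [370.2×0.81/(4×5.67×10⁻⁸)]^(1/4) = 190.7 K.
ΔT = T_surf − T_eq = 305 − 190.7.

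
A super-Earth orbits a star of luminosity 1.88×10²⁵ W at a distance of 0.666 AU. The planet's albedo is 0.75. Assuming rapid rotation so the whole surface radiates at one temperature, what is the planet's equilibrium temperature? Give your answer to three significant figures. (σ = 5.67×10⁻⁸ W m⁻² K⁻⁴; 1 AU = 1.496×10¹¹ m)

d = 0.666 AU = 9.96×10¹⁰ m.
Flux: S = L/(4πd²) = 1.88×10²⁵/(4π×(9.96×10¹⁰)²) = 151 W m⁻².
Energy balance: absorbed = emitted ⇒ πR²·S(1−A) = 4πR²·σT_eq⁴, so T_eq⁴ = S(1−A)/(4σ).
T_eq = [151 × 0.25 / (4 × 5.67×10⁻⁸)]^(1/4) = (1.66×10⁸)^(1/4) = 114 K.

T_eq ≈ 114 K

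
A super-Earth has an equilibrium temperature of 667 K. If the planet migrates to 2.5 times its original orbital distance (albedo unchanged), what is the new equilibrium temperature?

T_eq ≈ 422 K

T_eq ∝ L^(1/4) · d^(−1/2).
T′ = 667 / 2.5^(1/2) = 422 K.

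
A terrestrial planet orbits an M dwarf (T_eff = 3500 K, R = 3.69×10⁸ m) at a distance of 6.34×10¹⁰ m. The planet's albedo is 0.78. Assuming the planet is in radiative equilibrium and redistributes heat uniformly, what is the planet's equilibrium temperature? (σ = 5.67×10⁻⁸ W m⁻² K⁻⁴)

T_eq ≈ 129 K

L = 4πR_⋆²σT_⋆⁴ = 4π(3.69×10⁸)² × 5.67×10⁻⁸ × (3500)⁴ = 1.46×10²⁵ W.
S = L/(4πd²) = 288 W m⁻².
Energy balance: absorbed = emitted ⇒ πR²·S(1−A) = 4πR²·σT_eq⁴, so T_eq⁴ = S(1−A)/(4σ).
T_eq = [288 × 0.22 / (4 × 5.67×10⁻⁸)]^(1/4) = (2.80×10⁸)^(1/4) = 129 K.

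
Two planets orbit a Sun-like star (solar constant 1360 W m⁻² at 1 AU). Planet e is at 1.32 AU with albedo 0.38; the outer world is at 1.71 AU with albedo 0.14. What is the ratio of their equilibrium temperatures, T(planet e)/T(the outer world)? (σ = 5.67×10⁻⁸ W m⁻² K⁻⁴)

T₁/T₂ ≈ 1.049

T_eq = [S₀(1−A)/(4σd²)]^(1/4), so T ∝ (1−A)^(1/4) / √d.
T₁ = [1360×0.62/(4×5.67×10⁻⁸×1.32²)]^(1/4) = 214.92 K.
T₂ = [1360×0.86/(4×5.67×10⁻⁸×1.71²)]^(1/4) = 204.93 K.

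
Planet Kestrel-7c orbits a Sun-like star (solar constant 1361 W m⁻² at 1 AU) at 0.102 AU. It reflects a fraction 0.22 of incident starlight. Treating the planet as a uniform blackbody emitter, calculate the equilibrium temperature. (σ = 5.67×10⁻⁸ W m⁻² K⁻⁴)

Flux at 0.102 AU: S = 1361/0.102² = 1.31×10⁵ W m⁻².
Energy balance: absorbed = emitted ⇒ πR²·S(1−A) = 4πR²·σT_eq⁴, so T_eq⁴ = S(1−A)/(4σ).
T_eq = [1.31×10⁵ × 0.78 / (4 × 5.67×10⁻⁸)]^(1/4) = (4.50×10¹¹)^(1/4) = 819 K.

T_eq ≈ 819 K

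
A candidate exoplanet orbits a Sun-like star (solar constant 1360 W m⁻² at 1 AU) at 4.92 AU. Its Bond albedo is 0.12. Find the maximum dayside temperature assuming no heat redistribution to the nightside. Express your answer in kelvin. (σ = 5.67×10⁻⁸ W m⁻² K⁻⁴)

Flux at 4.92 AU: S = 1360/4.92² = 56.2 W m⁻².
With no redistribution each surface element balances locally: S(1−A) = σT⁴.
T = [56.2 × 0.88 / 5.67×10⁻⁸]^(1/4) = (8.72×10⁸)^(1/4) = 172 K.

T_ss ≈ 172 K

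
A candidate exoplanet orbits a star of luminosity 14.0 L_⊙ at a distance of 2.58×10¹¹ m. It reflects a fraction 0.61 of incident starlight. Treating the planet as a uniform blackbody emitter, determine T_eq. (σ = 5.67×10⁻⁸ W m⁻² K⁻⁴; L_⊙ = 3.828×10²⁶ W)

T_eq ≈ 324 K

L = 14.0 × 3.828×10²⁶ = 5.36×10²⁷ W.
Flux: S = L/(4πd²) = 5.36×10²⁷/(4π×(2.58×10¹¹)²) = 6410 W m⁻².
Energy balance: absorbed = emitted ⇒ πR²·S(1−A) = 4πR²·σT_eq⁴, so T_eq⁴ = S(1−A)/(4σ).
T_eq = [6410 × 0.39 / (4 × 5.67×10⁻⁸)]^(1/4) = (1.10×10¹⁰)^(1/4) = 324 K.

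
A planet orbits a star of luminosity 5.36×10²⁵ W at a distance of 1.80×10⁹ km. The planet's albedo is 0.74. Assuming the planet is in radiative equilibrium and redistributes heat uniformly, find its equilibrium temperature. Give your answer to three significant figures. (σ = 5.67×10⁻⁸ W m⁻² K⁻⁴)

d = 1.80×10⁹ km = 1.80×10¹² m.
Flux: S = L/(4πd²) = 5.36×10²⁵/(4π×(1.80×10¹²)²) = 1.32 W m⁻².
Energy balance: absorbed = emitted ⇒ πR²·S(1−A) = 4πR²·σT_eq⁴, so T_eq⁴ = S(1−A)/(4σ).
T_eq = [1.32 × 0.26 / (4 × 5.67×10⁻⁸)]^(1/4) = (1.51×10⁶)^(1/4) = 35.0 K.

T_eq ≈ 35.0 K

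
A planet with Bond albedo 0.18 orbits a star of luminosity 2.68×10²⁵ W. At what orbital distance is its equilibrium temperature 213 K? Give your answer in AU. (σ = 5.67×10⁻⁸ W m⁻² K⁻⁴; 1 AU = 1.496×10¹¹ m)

From T_eq⁴ = L(1−A)/(16πσd²): d = √[L(1−A)/(16πσT_eq⁴)].
d = √[2.68×10²⁵ × 0.82 / (16π × 5.67×10⁻⁸ × (213)⁴)] = 6.12×10¹⁰ m = 0.409 AU.

d ≈ 0.409 AU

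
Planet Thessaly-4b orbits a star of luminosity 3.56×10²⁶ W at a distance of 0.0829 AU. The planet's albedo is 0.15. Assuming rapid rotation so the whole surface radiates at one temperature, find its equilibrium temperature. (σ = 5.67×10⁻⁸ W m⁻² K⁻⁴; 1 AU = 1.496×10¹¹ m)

d = 0.0829 AU = 1.24×10¹⁰ m.
Flux: S = L/(4πd²) = 3.56×10²⁶/(4π×(1.24×10¹⁰)²) = 1.84×10⁵ W m⁻².
Energy balance: absorbed = emitted ⇒ πR²·S(1−A) = 4πR²·σT_eq⁴, so T_eq⁴ = S(1−A)/(4σ).
T_eq = [1.84×10⁵ × 0.85 / (4 × 5.67×10⁻⁸)]^(1/4) = (6.90×10¹¹)^(1/4) = 912 K.

T_eq ≈ 912 K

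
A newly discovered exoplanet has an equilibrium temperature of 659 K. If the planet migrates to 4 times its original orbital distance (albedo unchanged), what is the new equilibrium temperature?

T_eq ∝ L^(1/4) · d^(−1/2).
T′ = 659 / 4^(1/2) = 330 K.

T_eq ≈ 330 K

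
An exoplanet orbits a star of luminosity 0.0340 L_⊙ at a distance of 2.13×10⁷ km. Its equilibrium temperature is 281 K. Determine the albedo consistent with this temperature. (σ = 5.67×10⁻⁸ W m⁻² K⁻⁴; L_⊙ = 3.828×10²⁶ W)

d = 2.13×10⁷ km = 2.13×10¹⁰ m.
L = 0.0340 × 3.828×10²⁶ = 1.30×10²⁵ W.
Flux: S = L/(4πd²) = 1.30×10²⁵/(4π×(2.13×10¹⁰)²) = 2280 W m⁻².
From T_eq⁴ = S(1−A)/(4σ): 1−A = 4σT_eq⁴/S.
1−A = 4 × 5.67×10⁻⁸ × (281)⁴ / 2280 = 0.619.

A ≈ 0.38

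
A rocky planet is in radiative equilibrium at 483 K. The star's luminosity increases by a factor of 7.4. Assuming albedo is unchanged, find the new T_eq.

T_eq ∝ L^(1/4) · d^(−1/2).
T′ = 483 × 7.4^(1/4) = 797 K.

T_eq ≈ 797 K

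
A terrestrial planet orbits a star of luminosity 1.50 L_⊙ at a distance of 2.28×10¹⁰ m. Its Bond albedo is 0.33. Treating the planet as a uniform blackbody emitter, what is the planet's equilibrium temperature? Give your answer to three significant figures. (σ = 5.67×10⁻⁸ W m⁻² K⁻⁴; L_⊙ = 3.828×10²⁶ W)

L = 1.50 × 3.828×10²⁶ = 5.74×10²⁶ W.
Flux: S = L/(4πd²) = 5.74×10²⁶/(4π×(2.28×10¹⁰)²) = 8.79×10⁴ W m⁻².
Energy balance: absorbed = emitted ⇒ πR²·S(1−A) = 4πR²·σT_eq⁴, so T_eq⁴ = S(1−A)/(4σ).
T_eq = [8.79×10⁴ × 0.67 / (4 × 5.67×10⁻⁸)]^(1/4) = (2.60×10¹¹)^(1/4) = 714 K.

T_eq ≈ 714 K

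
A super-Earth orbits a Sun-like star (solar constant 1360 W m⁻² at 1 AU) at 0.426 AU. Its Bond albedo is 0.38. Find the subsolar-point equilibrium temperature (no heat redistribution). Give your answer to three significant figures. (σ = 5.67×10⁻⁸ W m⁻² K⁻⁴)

Flux at 0.426 AU: S = 1360/0.426² = 7490 W m⁻².
At the subsolar point the surface absorbs S(1−A) and emits σT⁴ per unit area — no factor of 4, since only the local patch is in balance.
T = [7490 × 0.62 / 5.67×10⁻⁸]^(1/4) = (8.19×10¹⁰)^(1/4) = 535 K.

T_ss ≈ 535 K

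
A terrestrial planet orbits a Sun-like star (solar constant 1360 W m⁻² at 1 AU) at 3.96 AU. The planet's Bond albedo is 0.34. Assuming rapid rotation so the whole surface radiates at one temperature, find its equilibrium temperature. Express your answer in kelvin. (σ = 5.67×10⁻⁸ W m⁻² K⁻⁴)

T_eq ≈ 126 K

Flux at 3.96 AU: S = 1360/3.96² = 86.7 W m⁻².
Energy balance: absorbed = emitted ⇒ πR²·S(1−A) = 4πR²·σT_eq⁴, so T_eq⁴ = S(1−A)/(4σ).
T_eq = [86.7 × 0.66 / (4 × 5.67×10⁻⁸)]^(1/4) = (2.52×10⁸)^(1/4) = 126 K.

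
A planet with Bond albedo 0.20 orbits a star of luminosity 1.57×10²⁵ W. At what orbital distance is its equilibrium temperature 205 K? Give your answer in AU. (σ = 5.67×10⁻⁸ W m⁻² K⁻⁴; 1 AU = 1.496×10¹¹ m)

d ≈ 0.334 AU

From T_eq⁴ = L(1−A)/(16πσd²): d = √[L(1−A)/(16πσT_eq⁴)].
d = √[1.57×10²⁵ × 0.80 / (16π × 5.67×10⁻⁸ × (205)⁴)] = 5.00×10¹⁰ m = 0.334 AU.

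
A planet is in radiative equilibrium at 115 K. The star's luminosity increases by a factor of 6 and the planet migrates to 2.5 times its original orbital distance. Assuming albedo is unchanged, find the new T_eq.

T_eq ≈ 114 K

T_eq ∝ L^(1/4) · d^(−1/2).
T′ = 115 × 6^(1/4) / 2.5^(1/2) = 114 K.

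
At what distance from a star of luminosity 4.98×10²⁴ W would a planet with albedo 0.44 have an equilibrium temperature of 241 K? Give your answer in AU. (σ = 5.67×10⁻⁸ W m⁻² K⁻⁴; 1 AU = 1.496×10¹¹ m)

From T_eq⁴ = L(1−A)/(16πσd²): d = √[L(1−A)/(16πσT_eq⁴)].
d = √[4.98×10²⁴ × 0.56 / (16π × 5.67×10⁻⁸ × (241)⁴)] = 1.70×10¹⁰ m = 0.114 AU.

d ≈ 0.114 AU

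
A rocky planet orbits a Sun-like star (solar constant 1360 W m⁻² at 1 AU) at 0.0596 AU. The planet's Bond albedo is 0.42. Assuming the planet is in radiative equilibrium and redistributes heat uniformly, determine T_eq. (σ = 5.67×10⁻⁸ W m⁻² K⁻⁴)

T_eq ≈ 995 K

Flux at 0.0596 AU: S = 1360/0.0596² = 3.83×10⁵ W m⁻².
Energy balance: absorbed = emitted ⇒ πR²·S(1−A) = 4πR²·σT_eq⁴, so T_eq⁴ = S(1−A)/(4σ).
T_eq = [3.83×10⁵ × 0.58 / (4 × 5.67×10⁻⁸)]^(1/4) = (9.79×10¹¹)^(1/4) = 995 K.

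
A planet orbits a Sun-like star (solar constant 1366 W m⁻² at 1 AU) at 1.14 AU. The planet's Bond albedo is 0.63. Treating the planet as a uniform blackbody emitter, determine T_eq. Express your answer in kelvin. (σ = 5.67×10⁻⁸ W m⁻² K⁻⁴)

T_eq ≈ 203 K

Flux at 1.14 AU: S = 1366/1.14² = 1050 W m⁻².
Energy balance: absorbed = emitted ⇒ πR²·S(1−A) = 4πR²·σT_eq⁴, so T_eq⁴ = S(1−A)/(4σ).
T_eq = [1050 × 0.37 / (4 × 5.67×10⁻⁸)]^(1/4) = (1.71×10⁹)^(1/4) = 203 K.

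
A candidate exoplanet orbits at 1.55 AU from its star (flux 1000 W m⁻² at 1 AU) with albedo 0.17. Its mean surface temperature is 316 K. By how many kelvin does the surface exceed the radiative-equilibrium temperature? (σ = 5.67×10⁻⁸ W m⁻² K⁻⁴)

ΔT ≈ 118.4 K

S = 1000/1.55² = 416.2 W m⁻².
T_eq = [S(1−A)/(4σ)]^(1/4) = [416.2×0.83/(4×5.67×10⁻⁸)]^(1/4) = 197.6 K.
ΔT = T_surf − T_eq = 316 − 197.6.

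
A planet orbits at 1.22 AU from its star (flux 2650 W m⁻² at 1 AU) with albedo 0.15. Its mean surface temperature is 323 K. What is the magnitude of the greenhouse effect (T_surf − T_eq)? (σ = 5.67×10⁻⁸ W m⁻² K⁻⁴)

ΔT ≈ 37.2 K

S = 2650/1.22² = 1780 W m⁻².
T_eq = [S(1−A)/(4σ)]^(1/4) = [1780×0.85/(4×5.67×10⁻⁸)]^(1/4) = 285.8 K.
ΔT = T_surf − T_eq = 323 − 285.8.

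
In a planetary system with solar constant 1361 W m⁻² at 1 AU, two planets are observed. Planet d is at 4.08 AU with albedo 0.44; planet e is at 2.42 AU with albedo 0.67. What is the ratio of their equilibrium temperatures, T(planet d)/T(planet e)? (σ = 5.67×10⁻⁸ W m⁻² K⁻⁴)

T₁/T₂ ≈ 0.879

T_eq = [S₀(1−A)/(4σd²)]^(1/4), so T ∝ (1−A)^(1/4) / √d.
T₁ = [1361×0.56/(4×5.67×10⁻⁸×4.08²)]^(1/4) = 119.20 K.
T₂ = [1361×0.33/(4×5.67×10⁻⁸×2.42²)]^(1/4) = 135.60 K.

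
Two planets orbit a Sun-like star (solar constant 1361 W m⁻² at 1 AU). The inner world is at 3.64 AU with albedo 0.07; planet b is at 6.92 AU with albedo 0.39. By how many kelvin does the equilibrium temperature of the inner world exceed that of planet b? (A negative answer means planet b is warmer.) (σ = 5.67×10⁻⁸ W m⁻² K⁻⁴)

ΔT ≈ 49.8 K

T_eq = [S₀(1−A)/(4σd²)]^(1/4), so T ∝ (1−A)^(1/4) / √d.
T₁ = [1361×0.93/(4×5.67×10⁻⁸×3.64²)]^(1/4) = 143.26 K.
T₂ = [1361×0.61/(4×5.67×10⁻⁸×6.92²)]^(1/4) = 93.50 K.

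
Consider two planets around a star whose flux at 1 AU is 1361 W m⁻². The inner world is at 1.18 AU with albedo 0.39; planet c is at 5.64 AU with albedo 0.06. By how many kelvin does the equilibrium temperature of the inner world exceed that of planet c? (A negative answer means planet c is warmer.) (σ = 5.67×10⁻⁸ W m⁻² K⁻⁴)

T_eq = [S₀(1−A)/(4σd²)]^(1/4), so T ∝ (1−A)^(1/4) / √d.
T₁ = [1361×0.61/(4×5.67×10⁻⁸×1.18²)]^(1/4) = 226.44 K.
T₂ = [1361×0.94/(4×5.67×10⁻⁸×5.64²)]^(1/4) = 115.40 K.

ΔT ≈ 111.0 K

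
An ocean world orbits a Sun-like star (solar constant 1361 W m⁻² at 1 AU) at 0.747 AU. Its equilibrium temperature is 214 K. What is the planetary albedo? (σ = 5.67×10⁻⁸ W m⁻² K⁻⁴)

A ≈ 0.80

Flux at 0.747 AU: S = 1361/0.747² = 2440 W m⁻².
From T_eq⁴ = S(1−A)/(4σ): 1−A = 4σT_eq⁴/S.
1−A = 4 × 5.67×10⁻⁸ × (214)⁴ / 2440 = 0.195.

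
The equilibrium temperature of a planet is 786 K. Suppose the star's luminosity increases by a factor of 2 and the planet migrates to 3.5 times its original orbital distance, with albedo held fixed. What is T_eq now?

T_eq ≈ 500 K

T_eq ∝ L^(1/4) · d^(−1/2).
T′ = 786 × 2^(1/4) / 3.5^(1/2) = 500 K.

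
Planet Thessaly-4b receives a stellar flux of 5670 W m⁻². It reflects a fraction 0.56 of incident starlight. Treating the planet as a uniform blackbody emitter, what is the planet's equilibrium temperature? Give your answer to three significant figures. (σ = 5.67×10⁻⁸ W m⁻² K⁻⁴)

Energy balance: absorbed = emitted ⇒ πR²·S(1−A) = 4πR²·σT_eq⁴, so T_eq⁴ = S(1−A)/(4σ).
T_eq = [5670 × 0.44 / (4 × 5.67×10⁻⁸)]^(1/4) = (1.10×10¹⁰)^(1/4) = 324 K.

T_eq ≈ 324 K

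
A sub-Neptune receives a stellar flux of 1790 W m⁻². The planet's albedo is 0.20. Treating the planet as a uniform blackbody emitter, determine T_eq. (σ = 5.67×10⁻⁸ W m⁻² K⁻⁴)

Energy balance: absorbed = emitted ⇒ πR²·S(1−A) = 4πR²·σT_eq⁴, so T_eq⁴ = S(1−A)/(4σ).
T_eq = [1790 × 0.80 / (4 × 5.67×10⁻⁸)]^(1/4) = (6.31×10⁹)^(1/4) = 282 K.

T_eq ≈ 282 K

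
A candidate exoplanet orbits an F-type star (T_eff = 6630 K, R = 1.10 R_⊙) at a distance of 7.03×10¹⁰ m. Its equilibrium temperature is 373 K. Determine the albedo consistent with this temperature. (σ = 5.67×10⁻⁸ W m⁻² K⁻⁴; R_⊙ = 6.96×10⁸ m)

R_⋆ = 1.10 × 6.96×10⁸ = 7.66×10⁸ m.
L = 4πR_⋆²σT_⋆⁴ = 4π(7.66×10⁸)² × 5.67×10⁻⁸ × (6630)⁴ = 8.07×10²⁶ W.
S = L/(4πd²) = 1.30×10⁴ W m⁻².
From T_eq⁴ = S(1−A)/(4σ): 1−A = 4σT_eq⁴/S.
1−A = 4 × 5.67×10⁻⁸ × (373)⁴ / 1.30×10⁴ = 0.338.

A ≈ 0.66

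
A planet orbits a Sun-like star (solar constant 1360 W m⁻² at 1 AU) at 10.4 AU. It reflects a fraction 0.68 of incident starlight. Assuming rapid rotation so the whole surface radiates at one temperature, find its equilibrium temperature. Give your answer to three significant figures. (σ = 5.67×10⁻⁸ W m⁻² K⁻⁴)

T_eq ≈ 64.9 K

Flux at 10.4 AU: S = 1360/10.4² = 12.6 W m⁻².
Energy balance: absorbed = emitted ⇒ πR²·S(1−A) = 4πR²·σT_eq⁴, so T_eq⁴ = S(1−A)/(4σ).
T_eq = [12.6 × 0.32 / (4 × 5.67×10⁻⁸)]^(1/4) = (1.77×10⁷)^(1/4) = 64.9 K.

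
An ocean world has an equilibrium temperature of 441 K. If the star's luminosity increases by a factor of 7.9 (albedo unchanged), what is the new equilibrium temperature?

T_eq ∝ L^(1/4) · d^(−1/2).
T′ = 441 × 7.9^(1/4) = 739 K.

T_eq ≈ 739 K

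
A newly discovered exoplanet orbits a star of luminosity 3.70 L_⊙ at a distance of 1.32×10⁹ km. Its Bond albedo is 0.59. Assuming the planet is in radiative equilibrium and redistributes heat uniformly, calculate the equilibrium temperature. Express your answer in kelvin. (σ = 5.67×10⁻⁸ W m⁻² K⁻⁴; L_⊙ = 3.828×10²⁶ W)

d = 1.32×10⁹ km = 1.32×10¹² m.
L = 3.70 × 3.828×10²⁶ = 1.42×10²⁷ W.
Flux: S = L/(4πd²) = 1.42×10²⁷/(4π×(1.32×10¹²)²) = 64.7 W m⁻².
Energy balance: absorbed = emitted ⇒ πR²·S(1−A) = 4πR²·σT_eq⁴, so T_eq⁴ = S(1−A)/(4σ).
T_eq = [64.7 × 0.41 / (4 × 5.67×10⁻⁸)]^(1/4) = (1.17×10⁸)^(1/4) = 104 K.

T_eq ≈ 104 K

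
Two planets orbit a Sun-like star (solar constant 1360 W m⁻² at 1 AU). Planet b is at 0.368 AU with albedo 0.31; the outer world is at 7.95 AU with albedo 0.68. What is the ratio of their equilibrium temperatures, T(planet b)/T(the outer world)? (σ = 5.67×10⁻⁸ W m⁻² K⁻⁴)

T₁/T₂ ≈ 5.632

T_eq = [S₀(1−A)/(4σd²)]^(1/4), so T ∝ (1−A)^(1/4) / √d.
T₁ = [1360×0.69/(4×5.67×10⁻⁸×0.368²)]^(1/4) = 418.08 K.
T₂ = [1360×0.32/(4×5.67×10⁻⁸×7.95²)]^(1/4) = 74.23 K.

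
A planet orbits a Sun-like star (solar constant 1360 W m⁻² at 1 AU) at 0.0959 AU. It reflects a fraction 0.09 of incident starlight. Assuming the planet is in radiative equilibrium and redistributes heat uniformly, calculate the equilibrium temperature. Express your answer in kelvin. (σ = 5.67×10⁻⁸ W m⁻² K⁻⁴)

Flux at 0.0959 AU: S = 1360/0.0959² = 1.48×10⁵ W m⁻².
Energy balance: absorbed = emitted ⇒ πR²·S(1−A) = 4πR²·σT_eq⁴, so T_eq⁴ = S(1−A)/(4σ).
T_eq = [1.48×10⁵ × 0.91 / (4 × 5.67×10⁻⁸)]^(1/4) = (5.93×10¹¹)^(1/4) = 878 K.

T_eq ≈ 878 K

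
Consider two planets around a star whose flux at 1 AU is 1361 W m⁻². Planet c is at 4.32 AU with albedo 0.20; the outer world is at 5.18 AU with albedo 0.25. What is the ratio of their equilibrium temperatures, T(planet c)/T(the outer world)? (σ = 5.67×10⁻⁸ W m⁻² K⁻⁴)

T₁/T₂ ≈ 1.113

T_eq = [S₀(1−A)/(4σd²)]^(1/4), so T ∝ (1−A)^(1/4) / √d.
T₁ = [1361×0.80/(4×5.67×10⁻⁸×4.32²)]^(1/4) = 126.64 K.
T₂ = [1361×0.75/(4×5.67×10⁻⁸×5.18²)]^(1/4) = 113.80 K.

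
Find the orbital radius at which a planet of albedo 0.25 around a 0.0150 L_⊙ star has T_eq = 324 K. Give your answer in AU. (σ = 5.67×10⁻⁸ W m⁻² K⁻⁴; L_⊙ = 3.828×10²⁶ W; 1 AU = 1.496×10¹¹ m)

L = 0.0150 × 3.828×10²⁶ = 5.74×10²⁴ W.
From T_eq⁴ = L(1−A)/(16πσd²): d = √[L(1−A)/(16πσT_eq⁴)].
d = √[5.74×10²⁴ × 0.75 / (16π × 5.67×10⁻⁸ × (324)⁴)] = 1.17×10¹⁰ m = 0.0783 AU.

d ≈ 0.0783 AU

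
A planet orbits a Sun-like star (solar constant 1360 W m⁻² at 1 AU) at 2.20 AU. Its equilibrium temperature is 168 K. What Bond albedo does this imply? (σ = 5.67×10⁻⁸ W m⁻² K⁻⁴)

A ≈ 0.36

Flux at 2.20 AU: S = 1360/2.20² = 281 W m⁻².
From T_eq⁴ = S(1−A)/(4σ): 1−A = 4σT_eq⁴/S.
1−A = 4 × 5.67×10⁻⁸ × (168)⁴ / 281 = 0.643.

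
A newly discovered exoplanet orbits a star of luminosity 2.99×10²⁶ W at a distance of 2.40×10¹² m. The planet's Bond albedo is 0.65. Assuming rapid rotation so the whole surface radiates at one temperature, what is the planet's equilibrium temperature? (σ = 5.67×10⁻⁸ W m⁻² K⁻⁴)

T_eq ≈ 50.2 K

Flux: S = L/(4πd²) = 2.99×10²⁶/(4π×(2.40×10¹²)²) = 4.13 W m⁻².
Energy balance: absorbed = emitted ⇒ πR²·S(1−A) = 4πR²·σT_eq⁴, so T_eq⁴ = S(1−A)/(4σ).
T_eq = [4.13 × 0.35 / (4 × 5.67×10⁻⁸)]^(1/4) = (6.37×10⁶)^(1/4) = 50.2 K.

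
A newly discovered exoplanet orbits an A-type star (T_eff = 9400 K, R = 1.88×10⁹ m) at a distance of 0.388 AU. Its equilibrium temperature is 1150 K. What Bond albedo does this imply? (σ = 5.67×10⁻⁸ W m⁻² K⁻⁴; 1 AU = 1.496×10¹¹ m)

A ≈ 0.15

d = 0.388 AU = 5.80×10¹⁰ m.
L = 4πR_⋆²σT_⋆⁴ = 4π(1.88×10⁹)² × 5.67×10⁻⁸ × (9400)⁴ = 1.97×10²⁸ W.
S = L/(4πd²) = 4.64×10⁵ W m⁻².
From T_eq⁴ = S(1−A)/(4σ): 1−A = 4σT_eq⁴/S.
1−A = 4 × 5.67×10⁻⁸ × (1150)⁴ / 4.64×10⁵ = 0.854.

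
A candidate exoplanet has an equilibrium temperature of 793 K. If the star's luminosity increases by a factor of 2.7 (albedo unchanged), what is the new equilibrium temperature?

T_eq ∝ L^(1/4) · d^(−1/2).
T′ = 793 × 2.7^(1/4) = 1020 K.

T_eq ≈ 1020 K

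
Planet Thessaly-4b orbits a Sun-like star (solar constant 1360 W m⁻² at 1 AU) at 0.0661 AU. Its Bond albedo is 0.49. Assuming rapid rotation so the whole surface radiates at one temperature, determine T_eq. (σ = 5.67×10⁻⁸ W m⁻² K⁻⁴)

T_eq ≈ 915 K

Flux at 0.0661 AU: S = 1360/0.0661² = 3.11×10⁵ W m⁻².
Energy balance: absorbed = emitted ⇒ πR²·S(1−A) = 4πR²·σT_eq⁴, so T_eq⁴ = S(1−A)/(4σ).
T_eq = [3.11×10⁵ × 0.51 / (4 × 5.67×10⁻⁸)]^(1/4) = (7.00×10¹¹)^(1/4) = 915 K.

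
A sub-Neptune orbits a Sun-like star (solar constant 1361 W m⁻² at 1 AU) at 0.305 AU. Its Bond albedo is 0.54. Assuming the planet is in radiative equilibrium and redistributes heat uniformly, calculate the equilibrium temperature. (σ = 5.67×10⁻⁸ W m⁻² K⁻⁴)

Flux at 0.305 AU: S = 1361/0.305² = 1.46×10⁴ W m⁻².
Energy balance: absorbed = emitted ⇒ πR²·S(1−A) = 4πR²·σT_eq⁴, so T_eq⁴ = S(1−A)/(4σ).
T_eq = [1.46×10⁴ × 0.46 / (4 × 5.67×10⁻⁸)]^(1/4) = (2.97×10¹⁰)^(1/4) = 415 K.

T_eq ≈ 415 K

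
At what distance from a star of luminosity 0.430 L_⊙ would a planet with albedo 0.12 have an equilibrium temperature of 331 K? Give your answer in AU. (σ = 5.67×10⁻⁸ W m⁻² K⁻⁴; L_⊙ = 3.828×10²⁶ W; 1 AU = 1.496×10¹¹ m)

d ≈ 0.435 AU

L = 0.430 × 3.828×10²⁶ = 1.65×10²⁶ W.
From T_eq⁴ = L(1−A)/(16πσd²): d = √[L(1−A)/(16πσT_eq⁴)].
d = √[1.65×10²⁶ × 0.88 / (16π × 5.67×10⁻⁸ × (331)⁴)] = 6.51×10¹⁰ m = 0.435 AU.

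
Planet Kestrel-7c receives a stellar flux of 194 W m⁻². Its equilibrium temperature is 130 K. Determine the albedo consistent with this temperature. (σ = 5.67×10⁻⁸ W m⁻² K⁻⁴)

A ≈ 0.67

From T_eq⁴ = S(1−A)/(4σ): 1−A = 4σT_eq⁴/S.
1−A = 4 × 5.67×10⁻⁸ × (130)⁴ / 194 = 0.334.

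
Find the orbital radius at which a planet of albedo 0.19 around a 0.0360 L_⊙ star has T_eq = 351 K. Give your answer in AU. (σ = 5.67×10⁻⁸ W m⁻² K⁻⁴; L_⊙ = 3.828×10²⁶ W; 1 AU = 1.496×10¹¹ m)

d ≈ 0.107 AU

L = 0.0360 × 3.828×10²⁶ = 1.38×10²⁵ W.
From T_eq⁴ = L(1−A)/(16πσd²): d = √[L(1−A)/(16πσT_eq⁴)].
d = √[1.38×10²⁵ × 0.81 / (16π × 5.67×10⁻⁸ × (351)⁴)] = 1.61×10¹⁰ m = 0.107 AU.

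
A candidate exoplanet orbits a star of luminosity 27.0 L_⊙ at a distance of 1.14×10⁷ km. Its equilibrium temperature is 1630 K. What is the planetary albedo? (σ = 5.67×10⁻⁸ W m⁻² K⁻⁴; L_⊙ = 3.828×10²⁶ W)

A ≈ 0.75

d = 1.14×10⁷ km = 1.14×10¹⁰ m.
L = 27.0 × 3.828×10²⁶ = 1.03×10²⁸ W.
Flux: S = L/(4πd²) = 1.03×10²⁸/(4π×(1.14×10¹⁰)²) = 6.33×10⁶ W m⁻².
From T_eq⁴ = S(1−A)/(4σ): 1−A = 4σT_eq⁴/S.
1−A = 4 × 5.67×10⁻⁸ × (1630)⁴ / 6.33×10⁶ = 0.253.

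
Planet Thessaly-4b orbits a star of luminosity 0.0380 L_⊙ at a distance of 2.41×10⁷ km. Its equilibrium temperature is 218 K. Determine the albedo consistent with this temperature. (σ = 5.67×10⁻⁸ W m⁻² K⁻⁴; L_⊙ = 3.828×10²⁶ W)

d = 2.41×10⁷ km = 2.41×10¹⁰ m.
L = 0.0380 × 3.828×10²⁶ = 1.45×10²⁵ W.
Flux: S = L/(4πd²) = 1.45×10²⁵/(4π×(2.41×10¹⁰)²) = 1990 W m⁻².
From T_eq⁴ = S(1−A)/(4σ): 1−A = 4σT_eq⁴/S.
1−A = 4 × 5.67×10⁻⁸ × (218)⁴ / 1990 = 0.257.

A ≈ 0.74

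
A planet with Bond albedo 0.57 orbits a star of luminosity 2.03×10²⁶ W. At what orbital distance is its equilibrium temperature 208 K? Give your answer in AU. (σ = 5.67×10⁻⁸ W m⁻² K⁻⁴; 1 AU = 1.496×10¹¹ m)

From T_eq⁴ = L(1−A)/(16πσd²): d = √[L(1−A)/(16πσT_eq⁴)].
d = √[2.03×10²⁶ × 0.43 / (16π × 5.67×10⁻⁸ × (208)⁴)] = 1.28×10¹¹ m = 0.855 AU.

d ≈ 0.855 AU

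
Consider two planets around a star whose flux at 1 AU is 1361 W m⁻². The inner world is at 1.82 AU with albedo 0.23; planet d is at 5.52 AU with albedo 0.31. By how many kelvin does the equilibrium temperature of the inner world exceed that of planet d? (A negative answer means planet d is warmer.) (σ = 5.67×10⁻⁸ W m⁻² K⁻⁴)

ΔT ≈ 85.3 K

T_eq = [S₀(1−A)/(4σd²)]^(1/4), so T ∝ (1−A)^(1/4) / √d.
T₁ = [1361×0.77/(4×5.67×10⁻⁸×1.82²)]^(1/4) = 193.26 K.
T₂ = [1361×0.69/(4×5.67×10⁻⁸×5.52²)]^(1/4) = 107.97 K.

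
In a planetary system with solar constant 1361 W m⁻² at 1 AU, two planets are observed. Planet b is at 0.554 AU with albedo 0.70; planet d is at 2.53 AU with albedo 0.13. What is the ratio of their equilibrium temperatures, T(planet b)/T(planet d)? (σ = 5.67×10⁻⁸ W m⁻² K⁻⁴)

T₁/T₂ ≈ 1.638

T_eq = [S₀(1−A)/(4σd²)]^(1/4), so T ∝ (1−A)^(1/4) / √d.
T₁ = [1361×0.30/(4×5.67×10⁻⁸×0.554²)]^(1/4) = 276.74 K.
T₂ = [1361×0.87/(4×5.67×10⁻⁸×2.53²)]^(1/4) = 168.99 K.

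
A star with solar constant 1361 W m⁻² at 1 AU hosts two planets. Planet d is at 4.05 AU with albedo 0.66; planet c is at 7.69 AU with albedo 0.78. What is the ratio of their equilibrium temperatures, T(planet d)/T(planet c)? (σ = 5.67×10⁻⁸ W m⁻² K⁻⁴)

T₁/T₂ ≈ 1.536

T_eq = [S₀(1−A)/(4σd²)]^(1/4), so T ∝ (1−A)^(1/4) / √d.
T₁ = [1361×0.34/(4×5.67×10⁻⁸×4.05²)]^(1/4) = 105.61 K.
T₂ = [1361×0.22/(4×5.67×10⁻⁸×7.69²)]^(1/4) = 68.74 K.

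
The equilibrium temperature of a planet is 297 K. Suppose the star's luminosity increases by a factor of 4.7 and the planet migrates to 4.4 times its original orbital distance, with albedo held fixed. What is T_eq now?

T_eq ∝ L^(1/4) · d^(−1/2).
T′ = 297 × 4.7^(1/4) / 4.4^(1/2) = 208 K.

T_eq ≈ 208 K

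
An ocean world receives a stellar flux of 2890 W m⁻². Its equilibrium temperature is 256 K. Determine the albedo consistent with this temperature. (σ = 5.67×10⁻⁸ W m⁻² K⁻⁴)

From T_eq⁴ = S(1−A)/(4σ): 1−A = 4σT_eq⁴/S.
1−A = 4 × 5.67×10⁻⁸ × (256)⁴ / 2890 = 0.337.

A ≈ 0.66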